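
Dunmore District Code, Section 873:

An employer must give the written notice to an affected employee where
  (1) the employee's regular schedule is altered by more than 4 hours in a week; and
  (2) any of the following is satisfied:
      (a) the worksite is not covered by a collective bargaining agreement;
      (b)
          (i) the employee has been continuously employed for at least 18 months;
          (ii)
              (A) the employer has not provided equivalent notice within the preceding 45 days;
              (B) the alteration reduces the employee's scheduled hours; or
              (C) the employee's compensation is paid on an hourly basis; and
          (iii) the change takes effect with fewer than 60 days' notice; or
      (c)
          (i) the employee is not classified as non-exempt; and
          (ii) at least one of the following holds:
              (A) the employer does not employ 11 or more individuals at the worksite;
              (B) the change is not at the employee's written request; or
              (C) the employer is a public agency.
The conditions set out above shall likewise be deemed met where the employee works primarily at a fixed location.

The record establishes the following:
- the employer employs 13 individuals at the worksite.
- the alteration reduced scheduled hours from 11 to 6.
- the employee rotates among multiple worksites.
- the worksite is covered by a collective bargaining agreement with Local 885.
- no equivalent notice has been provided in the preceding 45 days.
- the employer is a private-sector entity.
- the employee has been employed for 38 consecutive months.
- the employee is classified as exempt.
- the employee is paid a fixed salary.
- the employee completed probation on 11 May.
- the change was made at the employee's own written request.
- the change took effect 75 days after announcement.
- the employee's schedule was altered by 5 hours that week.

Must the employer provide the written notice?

No — not required.

(1) schedule shift > 4h — satisfied.
(a) no CBA — fails.
(i) tenure ≥ 18 mo. — met.
(A) no recent notice — holds.
(B) hours reduced — holds.
(C) hourly-paid — not satisfied.
So (ii) is satisfied (T OR T OR F).
(iii) < 60 days' notice — fails.
(b): T AND T AND F → false.
(i) not (non-exempt) — satisfied.
(A) not (≥ 11 at site) — fails.
(B) not employee-requested — not satisfied.
(C) public agency — fails.
So (ii) is not satisfied (F OR F OR F).
(c): T AND F → false.
(2): F OR F OR F → false.
So Overall is not satisfied (T AND F).
Exception (fixed location) — not satisfied.
Result: main false OR exception false → false.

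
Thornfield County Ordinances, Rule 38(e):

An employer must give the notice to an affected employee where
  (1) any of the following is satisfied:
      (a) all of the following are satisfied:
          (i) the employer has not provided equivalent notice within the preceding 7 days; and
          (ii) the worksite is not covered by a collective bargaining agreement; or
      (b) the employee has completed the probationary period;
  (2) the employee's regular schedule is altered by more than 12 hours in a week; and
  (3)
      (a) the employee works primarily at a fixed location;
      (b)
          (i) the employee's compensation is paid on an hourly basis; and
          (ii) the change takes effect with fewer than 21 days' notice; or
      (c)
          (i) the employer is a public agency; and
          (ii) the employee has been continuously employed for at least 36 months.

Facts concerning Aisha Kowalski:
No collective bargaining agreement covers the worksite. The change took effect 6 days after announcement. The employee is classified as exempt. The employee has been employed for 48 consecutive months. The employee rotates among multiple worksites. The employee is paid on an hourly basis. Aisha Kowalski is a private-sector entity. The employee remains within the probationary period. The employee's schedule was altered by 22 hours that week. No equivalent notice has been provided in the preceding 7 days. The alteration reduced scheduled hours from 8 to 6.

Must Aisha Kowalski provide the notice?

(i) no recent notice — met.
(ii) no CBA — met.
So (a) is satisfied (T AND T).
(b) past probation — fails.
(1): T OR F → true.
(2) schedule shift > 12h — holds.
(a) fixed location — not satisfied.
(i) hourly-paid — met.
(ii) < 21 days' notice — holds.
(b) = T AND T = true.
(i) public agency — not satisfied.
(ii) tenure ≥ 36 mo. — holds.
So (c) is not satisfied (F AND T).
(3) = F OR T OR F = true.
Overall: T AND T AND T → true.

Yes — required.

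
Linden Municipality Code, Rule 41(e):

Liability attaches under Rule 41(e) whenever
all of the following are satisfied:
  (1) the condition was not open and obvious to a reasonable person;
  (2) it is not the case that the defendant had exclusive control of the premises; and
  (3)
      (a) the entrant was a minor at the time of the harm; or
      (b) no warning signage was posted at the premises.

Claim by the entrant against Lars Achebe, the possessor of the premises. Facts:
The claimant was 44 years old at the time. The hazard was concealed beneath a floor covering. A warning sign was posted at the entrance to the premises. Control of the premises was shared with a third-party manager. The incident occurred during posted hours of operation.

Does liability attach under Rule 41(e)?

No — not liable.

(1) not open/obvious — satisfied.
(2) not (exclusive control) — satisfied.
(a) entrant a minor — not met.
(b) no signage posted — not met.
So (3) is not satisfied (F OR F).
Overall: T AND T AND F → false.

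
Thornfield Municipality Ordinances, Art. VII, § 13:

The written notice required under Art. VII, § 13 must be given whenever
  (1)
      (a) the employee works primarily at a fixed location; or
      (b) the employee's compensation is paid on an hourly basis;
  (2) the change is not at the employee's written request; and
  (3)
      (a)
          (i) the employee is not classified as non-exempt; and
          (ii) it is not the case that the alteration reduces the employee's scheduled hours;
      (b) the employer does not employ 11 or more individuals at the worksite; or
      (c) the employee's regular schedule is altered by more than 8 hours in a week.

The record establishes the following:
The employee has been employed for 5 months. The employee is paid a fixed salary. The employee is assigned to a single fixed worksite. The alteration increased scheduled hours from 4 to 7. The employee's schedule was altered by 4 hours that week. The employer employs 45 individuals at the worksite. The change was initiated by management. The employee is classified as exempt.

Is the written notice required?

Yes — required.

(a) fixed location — satisfied.
(b) hourly-paid — fails.
(1): T OR F → true.
(2) not employee-requested — satisfied.
(i) not (non-exempt) — holds.
(ii) not (hours reduced) — satisfied.
So (a) is satisfied (T AND T).
(b) not (≥ 11 at site) — not met.
(c) schedule shift > 8h — not satisfied.
(3) = T OR F OR F = true.
Overall: T AND T AND T → true.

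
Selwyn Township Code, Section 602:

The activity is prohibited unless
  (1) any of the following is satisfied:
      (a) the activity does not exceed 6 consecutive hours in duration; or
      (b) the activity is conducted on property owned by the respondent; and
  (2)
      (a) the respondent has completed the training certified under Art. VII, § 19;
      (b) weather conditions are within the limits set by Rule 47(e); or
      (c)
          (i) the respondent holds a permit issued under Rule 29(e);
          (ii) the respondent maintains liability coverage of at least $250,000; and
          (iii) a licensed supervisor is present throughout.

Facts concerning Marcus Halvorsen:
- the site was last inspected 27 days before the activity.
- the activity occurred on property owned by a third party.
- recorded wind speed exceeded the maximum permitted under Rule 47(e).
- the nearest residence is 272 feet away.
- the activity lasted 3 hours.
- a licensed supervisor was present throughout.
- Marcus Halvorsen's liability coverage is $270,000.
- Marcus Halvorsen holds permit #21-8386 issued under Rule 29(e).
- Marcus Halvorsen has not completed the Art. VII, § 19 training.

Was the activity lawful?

Yes — lawful.

(a) ≤ 6 hrs duration — met.
(b) own property — not satisfied.
(1) = T OR F = true.
(a) training certified — fails.
(b) weather ok — not satisfied.
(i) holds permit — satisfied.
(ii) coverage ≥ $250,000 — holds.
(iii) supervisor present — holds.
(c): T AND T AND T → true.
(2) = F OR F OR T = true.
So Overall is satisfied (T AND T).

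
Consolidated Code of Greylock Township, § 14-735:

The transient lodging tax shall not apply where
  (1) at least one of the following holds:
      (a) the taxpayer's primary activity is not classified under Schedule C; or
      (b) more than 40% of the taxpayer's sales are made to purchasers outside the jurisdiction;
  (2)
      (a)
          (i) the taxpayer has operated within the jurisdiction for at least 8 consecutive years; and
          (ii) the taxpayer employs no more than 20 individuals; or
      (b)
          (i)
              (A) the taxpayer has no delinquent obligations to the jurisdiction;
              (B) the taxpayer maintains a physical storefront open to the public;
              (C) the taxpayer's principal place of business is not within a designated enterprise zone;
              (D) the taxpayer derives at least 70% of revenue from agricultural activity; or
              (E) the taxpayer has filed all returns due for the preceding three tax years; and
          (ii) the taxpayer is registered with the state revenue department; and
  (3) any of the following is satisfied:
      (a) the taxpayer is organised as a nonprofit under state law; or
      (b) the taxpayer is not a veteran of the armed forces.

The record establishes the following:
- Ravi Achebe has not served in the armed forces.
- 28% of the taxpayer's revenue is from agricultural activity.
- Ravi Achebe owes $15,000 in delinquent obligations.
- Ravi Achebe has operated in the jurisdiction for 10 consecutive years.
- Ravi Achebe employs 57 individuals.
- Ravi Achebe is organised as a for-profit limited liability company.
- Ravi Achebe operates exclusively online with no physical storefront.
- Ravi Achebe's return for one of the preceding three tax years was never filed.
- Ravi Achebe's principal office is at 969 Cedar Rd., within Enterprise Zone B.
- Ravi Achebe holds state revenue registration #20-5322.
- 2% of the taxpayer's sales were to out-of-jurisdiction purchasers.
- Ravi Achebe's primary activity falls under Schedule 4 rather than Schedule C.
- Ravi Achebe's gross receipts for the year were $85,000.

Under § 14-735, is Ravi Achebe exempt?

(a) not (Schedule C activity) — satisfied.
(b) >40% out-of-jur. sales — fails.
(1) = T OR F = true.
(i) ≥ 8 yrs in jurisdiction — satisfied.
(ii) ≤ 20 employees — fails.
(a): T AND F → false.
(A) no delinquency — not satisfied.
(B) has storefront — not satisfied.
(C) not (in enterprise zone) — not satisfied.
(D) ≥70% agricultural — not satisfied.
(E) returns current — not met.
(i): F OR F OR F OR F OR F → false.
(ii) state-registered — met.
So (b) is not satisfied (F AND T).
(2) = F OR F = false.
(a) nonprofit — not satisfied.
(b) not (veteran) — met.
(3): F OR T → true.
So Overall is not satisfied (T AND F AND T).

No — not exempt.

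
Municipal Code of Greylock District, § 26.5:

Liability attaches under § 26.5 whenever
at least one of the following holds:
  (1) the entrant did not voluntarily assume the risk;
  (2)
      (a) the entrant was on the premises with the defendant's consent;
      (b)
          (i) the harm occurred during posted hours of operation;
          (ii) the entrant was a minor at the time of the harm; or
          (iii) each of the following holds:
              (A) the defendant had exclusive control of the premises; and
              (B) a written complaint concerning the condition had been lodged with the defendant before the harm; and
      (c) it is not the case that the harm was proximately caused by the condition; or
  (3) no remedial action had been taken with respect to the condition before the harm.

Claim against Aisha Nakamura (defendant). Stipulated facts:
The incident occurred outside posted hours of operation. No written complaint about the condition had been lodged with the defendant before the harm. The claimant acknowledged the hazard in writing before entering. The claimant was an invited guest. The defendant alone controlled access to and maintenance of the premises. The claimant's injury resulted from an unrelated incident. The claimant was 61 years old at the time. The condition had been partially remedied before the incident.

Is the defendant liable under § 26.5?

(1) no assumed risk — not satisfied.
(a) consent to enter — satisfied.
(i) during posted hours — fails.
(ii) entrant a minor — not satisfied.
(A) exclusive control — satisfied.
(B) complaint lodged — not met.
(iii) = T AND F = false.
So (b) is not satisfied (F OR F OR F).
(c) not (proximate cause) — satisfied.
(2) = T AND F AND T = false.
(3) no remedial action — not met.
Overall = F OR F OR F = false.

No — not liable.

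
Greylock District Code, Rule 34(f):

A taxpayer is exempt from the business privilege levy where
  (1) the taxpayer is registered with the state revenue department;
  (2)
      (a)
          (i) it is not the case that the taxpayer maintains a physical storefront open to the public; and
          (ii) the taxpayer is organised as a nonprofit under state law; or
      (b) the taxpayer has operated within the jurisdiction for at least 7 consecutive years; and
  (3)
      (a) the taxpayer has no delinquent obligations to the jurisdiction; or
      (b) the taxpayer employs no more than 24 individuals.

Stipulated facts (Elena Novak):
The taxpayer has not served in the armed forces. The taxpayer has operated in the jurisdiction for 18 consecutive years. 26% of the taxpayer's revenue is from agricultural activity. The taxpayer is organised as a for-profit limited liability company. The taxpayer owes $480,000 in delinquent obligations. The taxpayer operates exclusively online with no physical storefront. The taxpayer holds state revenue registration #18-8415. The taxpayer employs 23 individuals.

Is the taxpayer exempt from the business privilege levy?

(1) state-registered — satisfied.
(i) not (has storefront) — holds.
(ii) nonprofit — not satisfied.
(a) = T AND F = false.
(b) ≥ 7 yrs in jurisdiction — met.
So (2) is satisfied (F OR T).
(a) no delinquency — fails.
(b) ≤ 24 employees — satisfied.
(3) = F OR T = true.
So Overall is satisfied (T AND T AND T).

Yes — exempt.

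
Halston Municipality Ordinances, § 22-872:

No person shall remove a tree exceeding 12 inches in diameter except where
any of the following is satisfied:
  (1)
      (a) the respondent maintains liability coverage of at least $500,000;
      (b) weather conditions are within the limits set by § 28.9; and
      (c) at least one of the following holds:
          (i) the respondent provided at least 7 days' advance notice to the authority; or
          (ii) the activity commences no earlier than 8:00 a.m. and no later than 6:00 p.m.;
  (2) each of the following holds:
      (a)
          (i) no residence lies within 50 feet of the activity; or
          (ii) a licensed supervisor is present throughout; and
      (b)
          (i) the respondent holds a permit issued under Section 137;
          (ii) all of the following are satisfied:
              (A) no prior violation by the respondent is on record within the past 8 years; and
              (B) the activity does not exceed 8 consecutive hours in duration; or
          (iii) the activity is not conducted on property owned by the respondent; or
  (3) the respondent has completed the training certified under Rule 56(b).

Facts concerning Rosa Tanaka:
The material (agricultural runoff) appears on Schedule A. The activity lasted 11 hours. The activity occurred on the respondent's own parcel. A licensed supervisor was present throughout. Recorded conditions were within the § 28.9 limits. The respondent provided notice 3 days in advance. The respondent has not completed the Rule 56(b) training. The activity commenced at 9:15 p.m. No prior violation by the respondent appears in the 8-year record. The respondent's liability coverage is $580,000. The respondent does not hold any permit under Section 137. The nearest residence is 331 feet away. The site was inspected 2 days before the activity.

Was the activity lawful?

No — unlawful.

(a) coverage ≥ $500,000 — met.
(b) weather ok — holds.
(i) ≥7 days' notice — fails.
(ii) start within hours — not met.
(c) = F OR F = false.
(1): T AND T AND F → false.
(i) no residence in 50 ft — met.
(ii) supervisor present — holds.
(a): T OR T → true.
(i) holds permit — fails.
(A) no prior violation — met.
(B) ≤ 8 hrs duration — not met.
(ii): T AND F → false.
(iii) not (own property) — fails.
(b) = F OR F OR F = false.
So (2) is not satisfied (T AND F).
(3) training certified — not met.
Overall: F OR F OR F → false.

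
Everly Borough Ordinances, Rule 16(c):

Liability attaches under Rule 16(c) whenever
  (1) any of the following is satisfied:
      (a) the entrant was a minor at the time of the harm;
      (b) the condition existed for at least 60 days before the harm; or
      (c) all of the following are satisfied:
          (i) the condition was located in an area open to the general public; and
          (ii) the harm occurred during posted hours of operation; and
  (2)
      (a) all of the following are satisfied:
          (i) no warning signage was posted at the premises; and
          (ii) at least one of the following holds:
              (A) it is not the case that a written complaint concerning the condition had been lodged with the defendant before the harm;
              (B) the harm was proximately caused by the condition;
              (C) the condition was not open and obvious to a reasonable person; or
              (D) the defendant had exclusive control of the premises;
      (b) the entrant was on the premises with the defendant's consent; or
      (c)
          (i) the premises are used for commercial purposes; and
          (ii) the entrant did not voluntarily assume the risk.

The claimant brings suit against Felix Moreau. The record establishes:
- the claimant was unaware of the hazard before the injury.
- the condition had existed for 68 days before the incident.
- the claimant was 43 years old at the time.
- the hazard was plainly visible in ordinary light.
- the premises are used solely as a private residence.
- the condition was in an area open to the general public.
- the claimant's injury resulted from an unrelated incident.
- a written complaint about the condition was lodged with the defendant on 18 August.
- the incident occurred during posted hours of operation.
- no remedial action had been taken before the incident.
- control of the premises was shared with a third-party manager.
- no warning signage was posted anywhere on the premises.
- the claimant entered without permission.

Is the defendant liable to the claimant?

(a) entrant a minor — fails.
(b) condition ≥60 days old — holds.
(i) public area — holds.
(ii) during posted hours — satisfied.
(c): T AND T → true.
So (1) is satisfied (F OR T OR T).
(i) no signage posted — met.
(A) not (complaint lodged) — fails.
(B) proximate cause — not met.
(C) not open/obvious — not satisfied.
(D) exclusive control — not satisfied.
So (ii) is not satisfied (F OR F OR F OR F).
(a): T AND F → false.
(b) consent to enter — not satisfied.
(i) commercial use — fails.
(ii) no assumed risk — satisfied.
(c): F AND T → false.
(2) = F OR F OR F = false.
Overall: T AND F → false.

No — not liable.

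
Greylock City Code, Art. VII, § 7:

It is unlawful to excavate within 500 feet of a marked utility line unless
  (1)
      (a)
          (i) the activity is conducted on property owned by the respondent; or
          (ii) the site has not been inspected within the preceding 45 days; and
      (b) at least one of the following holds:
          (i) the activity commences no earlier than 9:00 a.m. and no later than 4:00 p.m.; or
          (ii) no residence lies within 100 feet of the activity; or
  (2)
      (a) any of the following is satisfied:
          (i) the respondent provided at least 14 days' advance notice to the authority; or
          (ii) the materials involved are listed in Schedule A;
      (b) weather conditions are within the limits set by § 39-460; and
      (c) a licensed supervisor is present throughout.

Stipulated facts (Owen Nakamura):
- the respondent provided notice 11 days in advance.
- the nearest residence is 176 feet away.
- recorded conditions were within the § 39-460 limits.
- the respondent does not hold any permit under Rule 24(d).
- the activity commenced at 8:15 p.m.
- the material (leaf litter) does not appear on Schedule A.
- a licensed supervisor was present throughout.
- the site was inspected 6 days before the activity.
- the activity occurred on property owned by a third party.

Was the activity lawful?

(i) own property — fails.
(ii) not (site inspected) — not met.
(a) = F OR F = false.
(i) start within hours — not satisfied.
(ii) no residence in 100 ft — holds.
(b): F OR T → true.
(1): F AND T → false.
(i) ≥14 days' notice — not met.
(ii) Schedule A material — not met.
(a) = F OR F = false.
(b) weather ok — satisfied.
(c) supervisor present — satisfied.
So (2) is not satisfied (F AND T AND T).
Overall: F OR F → false.

No — unlawful.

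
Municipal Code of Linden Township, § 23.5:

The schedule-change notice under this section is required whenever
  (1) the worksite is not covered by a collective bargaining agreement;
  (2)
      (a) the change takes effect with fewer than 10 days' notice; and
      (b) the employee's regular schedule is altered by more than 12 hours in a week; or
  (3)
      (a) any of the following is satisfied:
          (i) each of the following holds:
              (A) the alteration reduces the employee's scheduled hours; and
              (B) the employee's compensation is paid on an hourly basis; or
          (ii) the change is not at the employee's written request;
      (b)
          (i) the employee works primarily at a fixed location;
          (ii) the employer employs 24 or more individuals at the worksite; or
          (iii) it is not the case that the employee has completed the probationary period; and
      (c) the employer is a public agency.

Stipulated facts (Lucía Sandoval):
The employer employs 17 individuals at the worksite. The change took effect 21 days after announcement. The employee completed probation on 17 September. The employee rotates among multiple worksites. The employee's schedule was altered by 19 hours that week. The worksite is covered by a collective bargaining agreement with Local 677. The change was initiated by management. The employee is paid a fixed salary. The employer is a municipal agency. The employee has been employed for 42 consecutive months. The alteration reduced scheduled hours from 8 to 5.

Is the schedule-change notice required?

(1) no CBA — not satisfied.
(a) < 10 days' notice — not satisfied.
(b) schedule shift > 12h — met.
(2) = F AND T = false.
(A) hours reduced — holds.
(B) hourly-paid — not met.
(i): T AND F → false.
(ii) not employee-requested — satisfied.
(a) = F OR T = true.
(i) fixed location — not met.
(ii) ≥ 24 at site — fails.
(iii) not (past probation) — fails.
So (b) is not satisfied (F OR F OR F).
(c) public agency — satisfied.
So (3) is not satisfied (T AND F AND T).
Overall: F OR F OR F → false.

No — not required.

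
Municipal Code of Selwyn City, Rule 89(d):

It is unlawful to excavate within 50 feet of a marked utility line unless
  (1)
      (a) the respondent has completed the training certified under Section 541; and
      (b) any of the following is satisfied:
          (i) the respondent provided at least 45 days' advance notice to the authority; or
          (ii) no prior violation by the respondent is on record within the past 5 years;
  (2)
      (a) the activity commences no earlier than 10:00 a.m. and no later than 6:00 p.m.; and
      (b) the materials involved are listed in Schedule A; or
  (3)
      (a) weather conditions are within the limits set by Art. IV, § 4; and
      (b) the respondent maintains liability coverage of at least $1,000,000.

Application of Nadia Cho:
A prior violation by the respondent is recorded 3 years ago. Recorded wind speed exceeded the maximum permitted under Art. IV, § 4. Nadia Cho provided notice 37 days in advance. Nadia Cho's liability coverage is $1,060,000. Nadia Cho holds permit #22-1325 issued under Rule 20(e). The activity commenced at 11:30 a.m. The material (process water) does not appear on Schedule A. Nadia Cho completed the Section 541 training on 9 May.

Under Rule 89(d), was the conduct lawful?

No — unlawful.

(a) training certified — met.
(i) ≥45 days' notice — not satisfied.
(ii) no prior violation — fails.
(b) = F OR F = false.
(1): T AND F → false.
(a) start within hours — holds.
(b) Schedule A material — not met.
(2) = T AND F = false.
(a) weather ok — not satisfied.
(b) coverage ≥ $1,000,000 — satisfied.
So (3) is not satisfied (F AND T).
So Overall is not satisfied (F OR F OR F).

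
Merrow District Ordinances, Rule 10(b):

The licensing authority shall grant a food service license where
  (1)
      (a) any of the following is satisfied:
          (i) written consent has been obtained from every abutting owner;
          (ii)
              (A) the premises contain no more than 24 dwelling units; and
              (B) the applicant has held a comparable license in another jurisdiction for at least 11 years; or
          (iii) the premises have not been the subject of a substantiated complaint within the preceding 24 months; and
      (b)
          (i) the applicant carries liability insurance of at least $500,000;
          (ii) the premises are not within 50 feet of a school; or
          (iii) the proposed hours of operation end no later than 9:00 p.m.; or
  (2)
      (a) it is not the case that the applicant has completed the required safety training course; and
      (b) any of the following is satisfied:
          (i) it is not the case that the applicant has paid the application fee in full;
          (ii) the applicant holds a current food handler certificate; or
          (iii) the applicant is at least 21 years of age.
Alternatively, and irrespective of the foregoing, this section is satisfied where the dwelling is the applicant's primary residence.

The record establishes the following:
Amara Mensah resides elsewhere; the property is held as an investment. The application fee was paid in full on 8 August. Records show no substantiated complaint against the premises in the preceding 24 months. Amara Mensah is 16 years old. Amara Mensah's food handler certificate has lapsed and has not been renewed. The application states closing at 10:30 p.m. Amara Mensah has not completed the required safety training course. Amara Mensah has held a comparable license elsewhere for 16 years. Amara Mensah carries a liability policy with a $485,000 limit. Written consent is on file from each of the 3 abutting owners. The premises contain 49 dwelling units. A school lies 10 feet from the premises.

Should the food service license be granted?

No — denied.

(i) all abutters consent — satisfied.
(A) ≤ 24 units — not satisfied.
(B) prior license ≥ 11 yr — holds.
(ii): F AND T → false.
(iii) no complaint in 24 mo. — met.
So (a) is satisfied (T OR F OR T).
(i) insurance ≥ $500,000 — not satisfied.
(ii) ≥50 ft from school — fails.
(iii) closes by 9 p.m. — fails.
So (b) is not satisfied (F OR F OR F).
So (1) is not satisfied (T AND F).
(a) not (safety training) — holds.
(i) not (fee paid) — fails.
(ii) food handler cert. — not satisfied.
(iii) age ≥ 21 — not met.
(b) = F OR F OR F = false.
(2): T AND F → false.
Overall: F OR F → false.
Exception (primary residence) — not satisfied.
Result: main false OR exception false → false.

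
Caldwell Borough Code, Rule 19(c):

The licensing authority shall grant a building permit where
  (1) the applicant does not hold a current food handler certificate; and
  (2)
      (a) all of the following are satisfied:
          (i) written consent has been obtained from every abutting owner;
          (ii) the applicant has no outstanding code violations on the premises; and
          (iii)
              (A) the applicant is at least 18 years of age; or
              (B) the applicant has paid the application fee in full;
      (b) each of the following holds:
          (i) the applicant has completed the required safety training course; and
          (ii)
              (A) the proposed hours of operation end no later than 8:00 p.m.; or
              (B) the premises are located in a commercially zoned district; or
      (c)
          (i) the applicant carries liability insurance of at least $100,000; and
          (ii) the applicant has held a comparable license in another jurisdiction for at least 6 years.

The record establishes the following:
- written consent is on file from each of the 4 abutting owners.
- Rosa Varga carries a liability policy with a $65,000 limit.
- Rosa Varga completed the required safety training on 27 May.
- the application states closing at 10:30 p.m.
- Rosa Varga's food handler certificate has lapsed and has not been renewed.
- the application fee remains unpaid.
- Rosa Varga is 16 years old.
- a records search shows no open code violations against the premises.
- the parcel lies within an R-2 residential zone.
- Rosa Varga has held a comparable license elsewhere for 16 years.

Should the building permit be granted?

No — denied.

(1) not (food handler cert.) — holds.
(i) all abutters consent — met.
(ii) no code violations — holds.
(A) age ≥ 18 — not met.
(B) fee paid — not met.
(iii) = F OR F = false.
So (a) is not satisfied (T AND T AND F).
(i) safety training — met.
(A) closes by 8 p.m. — fails.
(B) commercially zoned — fails.
So (ii) is not satisfied (F OR F).
(b) = T AND F = false.
(i) insurance ≥ $100,000 — not satisfied.
(ii) prior license ≥ 6 yr — met.
(c) = F AND T = false.
(2) = F OR F OR F = false.
So Overall is not satisfied (T AND F).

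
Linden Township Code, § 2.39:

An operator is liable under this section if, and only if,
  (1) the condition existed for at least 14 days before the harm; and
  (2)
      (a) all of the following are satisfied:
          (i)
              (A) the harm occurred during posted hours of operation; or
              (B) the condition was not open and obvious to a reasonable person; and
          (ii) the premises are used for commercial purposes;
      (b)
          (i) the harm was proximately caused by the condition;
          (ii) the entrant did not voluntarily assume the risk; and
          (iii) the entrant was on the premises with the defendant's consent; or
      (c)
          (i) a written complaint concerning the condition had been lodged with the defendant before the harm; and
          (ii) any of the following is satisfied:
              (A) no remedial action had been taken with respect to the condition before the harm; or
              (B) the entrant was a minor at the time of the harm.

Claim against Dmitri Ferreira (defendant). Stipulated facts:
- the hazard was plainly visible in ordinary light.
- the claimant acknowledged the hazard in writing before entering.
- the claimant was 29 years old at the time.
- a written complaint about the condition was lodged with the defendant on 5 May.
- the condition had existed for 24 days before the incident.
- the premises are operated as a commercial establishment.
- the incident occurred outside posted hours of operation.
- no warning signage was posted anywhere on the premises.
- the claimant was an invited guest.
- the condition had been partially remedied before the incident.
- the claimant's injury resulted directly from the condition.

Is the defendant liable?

No — not liable.

(1) condition ≥14 days old — holds.
(A) during posted hours — not met.
(B) not open/obvious — not satisfied.
(i) = F OR F = false.
(ii) commercial use — met.
(a): F AND T → false.
(i) proximate cause — satisfied.
(ii) no assumed risk — not met.
(iii) consent to enter — satisfied.
(b): T AND F AND T → false.
(i) complaint lodged — satisfied.
(A) no remedial action — not met.
(B) entrant a minor — fails.
(ii): F OR F → false.
So (c) is not satisfied (T AND F).
So (2) is not satisfied (F OR F OR F).
Overall: T AND F → false.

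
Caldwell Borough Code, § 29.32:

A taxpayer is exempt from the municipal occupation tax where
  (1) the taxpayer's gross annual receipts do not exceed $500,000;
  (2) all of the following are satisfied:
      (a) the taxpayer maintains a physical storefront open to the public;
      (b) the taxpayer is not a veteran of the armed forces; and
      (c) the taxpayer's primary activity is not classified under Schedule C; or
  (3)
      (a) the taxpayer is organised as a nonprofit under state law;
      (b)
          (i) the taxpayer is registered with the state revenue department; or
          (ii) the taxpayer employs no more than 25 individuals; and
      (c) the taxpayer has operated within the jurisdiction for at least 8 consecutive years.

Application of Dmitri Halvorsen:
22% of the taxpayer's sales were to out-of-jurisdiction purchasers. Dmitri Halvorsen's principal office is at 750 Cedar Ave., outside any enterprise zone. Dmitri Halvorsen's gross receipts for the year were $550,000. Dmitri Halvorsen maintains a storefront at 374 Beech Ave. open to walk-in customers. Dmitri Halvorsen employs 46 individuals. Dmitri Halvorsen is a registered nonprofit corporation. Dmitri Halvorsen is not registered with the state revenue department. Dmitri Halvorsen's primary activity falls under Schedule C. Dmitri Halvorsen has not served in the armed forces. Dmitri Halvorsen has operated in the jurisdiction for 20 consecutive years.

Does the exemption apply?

No — not exempt.

(1) receipts ≤ $500,000 — fails.
(a) has storefront — holds.
(b) not (veteran) — met.
(c) not (Schedule C activity) — not met.
So (2) is not satisfied (T AND T AND F).
(a) nonprofit — met.
(i) state-registered — fails.
(ii) ≤ 25 employees — not satisfied.
(b) = F OR F = false.
(c) ≥ 8 yrs in jurisdiction — met.
(3) = T AND F AND T = false.
Overall: F OR F OR F → false.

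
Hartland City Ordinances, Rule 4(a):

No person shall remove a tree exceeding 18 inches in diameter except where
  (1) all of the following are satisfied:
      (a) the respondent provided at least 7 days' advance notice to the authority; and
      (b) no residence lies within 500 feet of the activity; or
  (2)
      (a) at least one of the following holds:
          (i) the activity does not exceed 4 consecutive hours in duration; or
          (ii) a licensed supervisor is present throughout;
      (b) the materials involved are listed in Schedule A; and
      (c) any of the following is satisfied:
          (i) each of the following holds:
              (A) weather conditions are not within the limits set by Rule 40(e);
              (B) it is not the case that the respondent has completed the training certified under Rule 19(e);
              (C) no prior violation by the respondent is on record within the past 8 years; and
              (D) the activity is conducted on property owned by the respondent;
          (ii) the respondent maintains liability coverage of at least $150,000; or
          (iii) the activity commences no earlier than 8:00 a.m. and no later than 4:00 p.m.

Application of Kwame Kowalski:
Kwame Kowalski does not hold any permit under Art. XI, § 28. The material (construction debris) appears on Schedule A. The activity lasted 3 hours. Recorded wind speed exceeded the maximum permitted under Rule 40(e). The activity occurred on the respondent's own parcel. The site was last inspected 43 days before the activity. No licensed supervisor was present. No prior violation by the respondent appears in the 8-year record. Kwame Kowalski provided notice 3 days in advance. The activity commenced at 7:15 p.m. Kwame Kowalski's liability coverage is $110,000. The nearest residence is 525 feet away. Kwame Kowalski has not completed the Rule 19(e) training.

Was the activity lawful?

(a) ≥7 days' notice — not met.
(b) no residence in 500 ft — satisfied.
So (1) is not satisfied (F AND T).
(i) ≤ 4 hrs duration — satisfied.
(ii) supervisor present — not satisfied.
(a) = T OR F = true.
(b) Schedule A material — satisfied.
(A) not (weather ok) — satisfied.
(B) not (training certified) — holds.
(C) no prior violation — satisfied.
(D) own property — satisfied.
So (i) is satisfied (T AND T AND T AND T).
(ii) coverage ≥ $150,000 — fails.
(iii) start within hours — fails.
(c): T OR F OR F → true.
So (2) is satisfied (T AND T AND T).
Overall = F OR T = true.

Yes — lawful.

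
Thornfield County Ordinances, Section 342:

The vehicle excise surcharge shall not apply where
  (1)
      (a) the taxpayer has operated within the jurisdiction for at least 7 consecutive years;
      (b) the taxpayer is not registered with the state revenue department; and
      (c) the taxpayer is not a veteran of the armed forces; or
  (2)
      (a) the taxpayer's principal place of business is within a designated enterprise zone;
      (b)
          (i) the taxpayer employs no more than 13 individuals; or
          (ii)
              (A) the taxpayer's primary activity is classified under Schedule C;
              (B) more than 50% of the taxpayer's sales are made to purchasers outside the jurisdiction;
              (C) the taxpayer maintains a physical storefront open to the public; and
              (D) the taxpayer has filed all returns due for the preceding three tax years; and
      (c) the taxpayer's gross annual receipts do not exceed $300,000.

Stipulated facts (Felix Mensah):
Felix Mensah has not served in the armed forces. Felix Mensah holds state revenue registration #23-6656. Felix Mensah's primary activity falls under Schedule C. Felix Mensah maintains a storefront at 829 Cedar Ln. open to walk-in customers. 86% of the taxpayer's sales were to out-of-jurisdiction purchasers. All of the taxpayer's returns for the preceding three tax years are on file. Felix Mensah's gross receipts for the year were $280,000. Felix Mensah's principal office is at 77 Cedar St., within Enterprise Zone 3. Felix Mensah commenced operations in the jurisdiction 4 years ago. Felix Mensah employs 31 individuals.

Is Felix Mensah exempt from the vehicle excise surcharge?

(a) ≥ 7 yrs in jurisdiction — fails.
(b) not (state-registered) — fails.
(c) not (veteran) — holds.
(1): F AND F AND T → false.
(a) in enterprise zone — met.
(i) ≤ 13 employees — fails.
(A) Schedule C activity — satisfied.
(B) >50% out-of-jur. sales — holds.
(C) has storefront — holds.
(D) returns current — met.
(ii): T AND T AND T AND T → true.
(b): F OR T → true.
(c) receipts ≤ $300,000 — satisfied.
(2): T AND T AND T → true.
Overall: F OR T → true.

Yes — exempt.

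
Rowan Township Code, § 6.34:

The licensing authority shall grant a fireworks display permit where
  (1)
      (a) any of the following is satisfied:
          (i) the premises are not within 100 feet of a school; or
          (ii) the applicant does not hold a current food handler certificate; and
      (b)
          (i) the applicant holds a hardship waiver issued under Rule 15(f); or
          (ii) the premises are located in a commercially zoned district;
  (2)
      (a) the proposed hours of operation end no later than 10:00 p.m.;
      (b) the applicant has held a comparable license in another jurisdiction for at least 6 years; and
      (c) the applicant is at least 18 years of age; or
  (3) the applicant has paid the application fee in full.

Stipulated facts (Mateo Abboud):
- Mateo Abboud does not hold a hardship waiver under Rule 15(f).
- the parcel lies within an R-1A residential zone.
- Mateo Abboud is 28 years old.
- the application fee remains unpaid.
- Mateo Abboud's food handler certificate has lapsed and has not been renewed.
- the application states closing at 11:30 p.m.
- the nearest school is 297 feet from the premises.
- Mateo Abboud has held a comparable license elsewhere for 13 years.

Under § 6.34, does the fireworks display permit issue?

(i) ≥100 ft from school — met.
(ii) not (food handler cert.) — met.
(a): T OR T → true.
(i) hardship waiver — not met.
(ii) commercially zoned — not satisfied.
(b) = F OR F = false.
So (1) is not satisfied (T AND F).
(a) closes by 10 p.m. — not met.
(b) prior license ≥ 6 yr — met.
(c) age ≥ 18 — holds.
So (2) is not satisfied (F AND T AND T).
(3) fee paid — not satisfied.
Overall = F OR F OR F = false.

No — denied.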